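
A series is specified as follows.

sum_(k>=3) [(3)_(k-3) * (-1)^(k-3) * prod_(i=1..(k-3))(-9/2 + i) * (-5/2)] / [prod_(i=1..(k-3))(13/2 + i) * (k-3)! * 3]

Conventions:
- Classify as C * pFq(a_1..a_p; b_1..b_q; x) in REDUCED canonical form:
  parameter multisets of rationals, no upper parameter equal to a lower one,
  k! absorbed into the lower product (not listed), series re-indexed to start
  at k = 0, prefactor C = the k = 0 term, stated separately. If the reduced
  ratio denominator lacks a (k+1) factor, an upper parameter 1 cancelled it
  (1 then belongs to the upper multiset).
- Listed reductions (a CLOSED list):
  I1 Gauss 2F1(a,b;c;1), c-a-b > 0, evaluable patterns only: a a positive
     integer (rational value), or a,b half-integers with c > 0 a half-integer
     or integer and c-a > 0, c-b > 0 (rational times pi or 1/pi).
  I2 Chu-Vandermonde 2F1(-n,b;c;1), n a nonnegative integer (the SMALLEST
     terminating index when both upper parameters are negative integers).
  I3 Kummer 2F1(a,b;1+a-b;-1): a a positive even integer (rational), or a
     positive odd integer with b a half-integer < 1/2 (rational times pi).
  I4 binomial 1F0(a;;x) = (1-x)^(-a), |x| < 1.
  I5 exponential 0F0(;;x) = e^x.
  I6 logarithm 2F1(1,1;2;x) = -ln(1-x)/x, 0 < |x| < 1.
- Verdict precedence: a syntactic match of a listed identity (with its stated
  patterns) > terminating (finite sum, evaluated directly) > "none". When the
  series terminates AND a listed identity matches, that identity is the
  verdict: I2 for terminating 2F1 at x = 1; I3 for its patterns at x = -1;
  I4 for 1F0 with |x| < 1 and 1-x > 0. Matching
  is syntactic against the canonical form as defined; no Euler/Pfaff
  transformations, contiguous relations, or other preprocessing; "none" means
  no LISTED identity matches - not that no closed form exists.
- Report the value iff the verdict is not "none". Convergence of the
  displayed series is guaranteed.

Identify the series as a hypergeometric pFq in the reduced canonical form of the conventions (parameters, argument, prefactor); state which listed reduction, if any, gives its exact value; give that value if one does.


At argument -1: a 2F1 with upper {-7/2, 3}, lower {15/2}, scaled by C = -5/6. Verdict: Kummer's theorem (I3) matches (x = -1; c = 15/2 equals 1+a-b for upper {-7/2, 3}: listed pattern). Value: (-15015/16384) * pi.

Key step: x = (-1) and the constant factors (C = -5/6) combine into one prefactor.
Term ratio: r(k) = (-1) * (k-7/2) (k+3) / [(k+15/2) (k+1)] - rational; roots negated = parameters, x = (-1), C = -5/6.


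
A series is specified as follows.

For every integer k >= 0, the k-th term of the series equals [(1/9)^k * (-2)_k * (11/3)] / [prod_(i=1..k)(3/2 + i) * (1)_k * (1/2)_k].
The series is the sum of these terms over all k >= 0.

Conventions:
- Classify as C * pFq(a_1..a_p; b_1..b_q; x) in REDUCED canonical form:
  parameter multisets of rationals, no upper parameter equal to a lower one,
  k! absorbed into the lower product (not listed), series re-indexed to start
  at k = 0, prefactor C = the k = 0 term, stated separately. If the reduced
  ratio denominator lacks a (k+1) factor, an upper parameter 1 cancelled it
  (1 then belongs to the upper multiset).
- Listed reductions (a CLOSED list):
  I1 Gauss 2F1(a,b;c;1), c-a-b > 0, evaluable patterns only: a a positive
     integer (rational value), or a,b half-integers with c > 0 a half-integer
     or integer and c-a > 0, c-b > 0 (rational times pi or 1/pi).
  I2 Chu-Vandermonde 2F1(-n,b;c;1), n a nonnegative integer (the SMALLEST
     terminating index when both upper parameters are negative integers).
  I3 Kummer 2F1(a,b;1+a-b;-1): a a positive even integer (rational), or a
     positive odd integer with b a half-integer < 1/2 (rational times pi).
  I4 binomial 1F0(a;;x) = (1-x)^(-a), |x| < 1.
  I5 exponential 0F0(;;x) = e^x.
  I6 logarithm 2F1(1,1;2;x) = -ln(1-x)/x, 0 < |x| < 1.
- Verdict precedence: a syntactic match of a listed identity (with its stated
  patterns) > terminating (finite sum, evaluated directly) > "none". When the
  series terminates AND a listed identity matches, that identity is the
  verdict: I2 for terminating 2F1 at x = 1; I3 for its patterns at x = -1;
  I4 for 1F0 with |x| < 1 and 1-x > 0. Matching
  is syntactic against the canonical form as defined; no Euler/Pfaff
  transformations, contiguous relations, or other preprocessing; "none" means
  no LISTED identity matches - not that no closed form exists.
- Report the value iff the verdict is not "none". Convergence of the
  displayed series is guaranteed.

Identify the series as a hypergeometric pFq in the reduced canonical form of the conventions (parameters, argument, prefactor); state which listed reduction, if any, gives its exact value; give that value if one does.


Structural cue: from the first term 11/3: the lower running product (C = 11/3) is a rising factorial.
Term ratio: r(k) = (1/9) * (k-2) / [(k+1/2) (k+5/2) (k+1)] - rational in k. x = (1/9); t_0 = 11/3; negate the roots.

At argument 1/9: a 1F2 with upper {-2}, lower {1/2, 5/2}, scaled by C = 11/3. Verdict: terminating - the sum ends at index 2 because -2 is a negative integer; exact evaluation follows. Sum: 77099/25515.


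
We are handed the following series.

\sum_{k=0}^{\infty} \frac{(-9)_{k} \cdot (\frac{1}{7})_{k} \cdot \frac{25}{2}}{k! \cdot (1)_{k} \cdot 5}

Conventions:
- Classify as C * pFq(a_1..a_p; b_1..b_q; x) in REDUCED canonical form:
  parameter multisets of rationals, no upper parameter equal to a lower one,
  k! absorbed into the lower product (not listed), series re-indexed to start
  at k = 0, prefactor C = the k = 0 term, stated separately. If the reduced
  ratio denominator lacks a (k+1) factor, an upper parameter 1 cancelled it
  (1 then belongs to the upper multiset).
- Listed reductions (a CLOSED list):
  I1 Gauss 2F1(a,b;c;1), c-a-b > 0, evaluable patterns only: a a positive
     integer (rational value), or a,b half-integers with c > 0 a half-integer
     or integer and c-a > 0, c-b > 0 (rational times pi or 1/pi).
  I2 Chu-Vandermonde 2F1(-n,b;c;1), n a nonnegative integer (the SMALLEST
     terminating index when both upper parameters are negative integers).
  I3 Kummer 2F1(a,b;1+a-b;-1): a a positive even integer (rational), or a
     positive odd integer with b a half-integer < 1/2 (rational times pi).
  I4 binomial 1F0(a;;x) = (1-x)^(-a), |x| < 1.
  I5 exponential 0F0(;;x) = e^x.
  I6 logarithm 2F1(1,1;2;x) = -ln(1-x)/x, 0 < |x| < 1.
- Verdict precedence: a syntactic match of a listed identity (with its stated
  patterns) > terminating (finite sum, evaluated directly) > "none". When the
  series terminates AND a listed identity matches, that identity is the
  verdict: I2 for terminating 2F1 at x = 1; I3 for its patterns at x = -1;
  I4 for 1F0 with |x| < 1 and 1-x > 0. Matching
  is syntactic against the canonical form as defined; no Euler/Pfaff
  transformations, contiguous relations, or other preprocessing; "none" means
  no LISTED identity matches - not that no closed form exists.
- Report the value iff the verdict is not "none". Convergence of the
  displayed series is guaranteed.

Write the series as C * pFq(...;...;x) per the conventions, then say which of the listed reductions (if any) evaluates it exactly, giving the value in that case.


x = 1 here; the reduced form reads 2F1, upper {-9, \frac{1}{7}}, lower {1}, C = \frac{5}{2}. Verdict: Chu-Vandermonde (I2) applies (terminating 2F1 at x = 1 with n = 9, b = 1/7, c = 1). Its exact value is \frac{463470150}{282475249}.

Key observation: t_0 = \frac{5}{2} here, and (1)_k (C = 5/2) is k! itself.
Step ratio: r(k) = 1 * (k-9) (k+\frac{1}{7}) / [(k+1) (k+1)] ; factor over Q: parameters, x = 1, and C = \frac{5}{2}.


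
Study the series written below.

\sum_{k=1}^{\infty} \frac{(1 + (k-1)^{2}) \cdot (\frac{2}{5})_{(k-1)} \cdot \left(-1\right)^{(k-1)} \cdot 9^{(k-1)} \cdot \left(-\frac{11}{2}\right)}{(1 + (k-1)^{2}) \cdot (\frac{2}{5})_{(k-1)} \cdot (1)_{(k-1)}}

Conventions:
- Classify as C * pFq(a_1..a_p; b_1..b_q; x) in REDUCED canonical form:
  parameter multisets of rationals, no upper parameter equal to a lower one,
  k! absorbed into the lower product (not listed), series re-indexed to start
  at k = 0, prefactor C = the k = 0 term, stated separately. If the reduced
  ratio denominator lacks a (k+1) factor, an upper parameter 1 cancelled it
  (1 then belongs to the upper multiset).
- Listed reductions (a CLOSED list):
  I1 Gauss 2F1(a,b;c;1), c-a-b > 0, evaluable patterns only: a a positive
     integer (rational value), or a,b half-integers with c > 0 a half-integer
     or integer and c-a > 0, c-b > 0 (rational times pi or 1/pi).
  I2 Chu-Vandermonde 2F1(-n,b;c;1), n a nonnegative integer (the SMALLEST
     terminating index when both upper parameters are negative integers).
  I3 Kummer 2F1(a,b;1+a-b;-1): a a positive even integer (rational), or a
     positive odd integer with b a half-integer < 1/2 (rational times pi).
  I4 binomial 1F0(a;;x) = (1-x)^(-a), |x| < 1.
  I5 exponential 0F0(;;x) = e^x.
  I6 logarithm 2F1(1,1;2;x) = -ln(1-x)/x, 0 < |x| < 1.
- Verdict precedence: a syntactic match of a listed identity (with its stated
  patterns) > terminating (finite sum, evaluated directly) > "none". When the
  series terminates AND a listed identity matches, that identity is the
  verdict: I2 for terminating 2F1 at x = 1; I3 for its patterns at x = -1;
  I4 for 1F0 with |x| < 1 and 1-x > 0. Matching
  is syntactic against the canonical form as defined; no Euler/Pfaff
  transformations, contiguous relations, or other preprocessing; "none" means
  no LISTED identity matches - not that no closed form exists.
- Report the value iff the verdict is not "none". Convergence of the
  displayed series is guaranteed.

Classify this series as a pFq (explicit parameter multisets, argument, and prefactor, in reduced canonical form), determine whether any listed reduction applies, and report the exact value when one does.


With C = -\frac{11}{2}: the canonical form is 0F0(-; -; -9). Verdict: this is the exponential series (I5) (the 0F0 exponential series at x = -9). Exact value: \left(-\frac{11}{2}\right) \cdot e^{-9}.

Structural cue: x = -9 and k^2 + 1 divides numerator and denominator alike; C = -11/2 after cancelling.
Adjacent-term ratio: r(k) = -9 * 1 / [(k+1)] ; factor over Q: parameters, x = -9, and C = -\frac{11}{2}.


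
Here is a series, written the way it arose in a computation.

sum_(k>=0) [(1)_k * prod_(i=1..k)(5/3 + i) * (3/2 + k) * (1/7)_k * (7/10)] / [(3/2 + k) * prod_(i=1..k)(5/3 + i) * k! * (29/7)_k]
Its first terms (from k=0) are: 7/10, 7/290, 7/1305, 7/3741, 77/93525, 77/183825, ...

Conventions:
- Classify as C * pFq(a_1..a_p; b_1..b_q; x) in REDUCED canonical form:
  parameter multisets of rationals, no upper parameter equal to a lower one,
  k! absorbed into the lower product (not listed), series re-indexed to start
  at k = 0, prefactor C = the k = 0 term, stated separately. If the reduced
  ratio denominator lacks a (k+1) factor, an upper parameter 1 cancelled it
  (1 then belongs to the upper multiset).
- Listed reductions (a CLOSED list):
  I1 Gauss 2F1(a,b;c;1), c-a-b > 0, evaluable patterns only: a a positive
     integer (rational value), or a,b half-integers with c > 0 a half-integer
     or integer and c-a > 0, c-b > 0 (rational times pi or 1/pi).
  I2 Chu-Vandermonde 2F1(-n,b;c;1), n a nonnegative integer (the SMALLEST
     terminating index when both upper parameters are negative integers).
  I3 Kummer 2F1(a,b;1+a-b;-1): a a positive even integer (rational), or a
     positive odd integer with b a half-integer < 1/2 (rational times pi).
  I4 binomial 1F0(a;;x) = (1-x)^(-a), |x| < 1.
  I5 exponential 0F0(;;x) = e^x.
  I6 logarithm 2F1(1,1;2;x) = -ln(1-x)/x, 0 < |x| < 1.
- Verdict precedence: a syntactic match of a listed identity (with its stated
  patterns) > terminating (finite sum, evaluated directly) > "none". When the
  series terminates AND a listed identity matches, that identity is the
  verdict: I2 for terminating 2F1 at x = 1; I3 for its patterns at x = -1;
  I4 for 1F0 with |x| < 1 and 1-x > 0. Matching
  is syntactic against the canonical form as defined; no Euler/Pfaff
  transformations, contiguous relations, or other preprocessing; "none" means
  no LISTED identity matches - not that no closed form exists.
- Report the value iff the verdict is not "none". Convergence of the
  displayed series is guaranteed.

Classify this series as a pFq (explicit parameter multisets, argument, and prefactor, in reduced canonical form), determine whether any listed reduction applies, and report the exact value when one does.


Canonical form: C = 7/10 times 2F1 with upper {1/7, 1}, lower {29/7}, x = 1. Verdict: Gauss (I1, integer-parameter pattern) applies (x = 1: the Gamma ratio telescopes since c-a-b = 3 > 0 and a = 1 in Z>0). Exact value: 11/15.

Key step: t_0 being 7/10, striking the common factor k + 3/2 reduces the term (prefactor 7/10).
Term ratio: r(k) = 1 * (k+1/7) (k+1) / [(k+29/7) (k+1)] ; factor over Q: parameters, x = 1, and C = 7/10.


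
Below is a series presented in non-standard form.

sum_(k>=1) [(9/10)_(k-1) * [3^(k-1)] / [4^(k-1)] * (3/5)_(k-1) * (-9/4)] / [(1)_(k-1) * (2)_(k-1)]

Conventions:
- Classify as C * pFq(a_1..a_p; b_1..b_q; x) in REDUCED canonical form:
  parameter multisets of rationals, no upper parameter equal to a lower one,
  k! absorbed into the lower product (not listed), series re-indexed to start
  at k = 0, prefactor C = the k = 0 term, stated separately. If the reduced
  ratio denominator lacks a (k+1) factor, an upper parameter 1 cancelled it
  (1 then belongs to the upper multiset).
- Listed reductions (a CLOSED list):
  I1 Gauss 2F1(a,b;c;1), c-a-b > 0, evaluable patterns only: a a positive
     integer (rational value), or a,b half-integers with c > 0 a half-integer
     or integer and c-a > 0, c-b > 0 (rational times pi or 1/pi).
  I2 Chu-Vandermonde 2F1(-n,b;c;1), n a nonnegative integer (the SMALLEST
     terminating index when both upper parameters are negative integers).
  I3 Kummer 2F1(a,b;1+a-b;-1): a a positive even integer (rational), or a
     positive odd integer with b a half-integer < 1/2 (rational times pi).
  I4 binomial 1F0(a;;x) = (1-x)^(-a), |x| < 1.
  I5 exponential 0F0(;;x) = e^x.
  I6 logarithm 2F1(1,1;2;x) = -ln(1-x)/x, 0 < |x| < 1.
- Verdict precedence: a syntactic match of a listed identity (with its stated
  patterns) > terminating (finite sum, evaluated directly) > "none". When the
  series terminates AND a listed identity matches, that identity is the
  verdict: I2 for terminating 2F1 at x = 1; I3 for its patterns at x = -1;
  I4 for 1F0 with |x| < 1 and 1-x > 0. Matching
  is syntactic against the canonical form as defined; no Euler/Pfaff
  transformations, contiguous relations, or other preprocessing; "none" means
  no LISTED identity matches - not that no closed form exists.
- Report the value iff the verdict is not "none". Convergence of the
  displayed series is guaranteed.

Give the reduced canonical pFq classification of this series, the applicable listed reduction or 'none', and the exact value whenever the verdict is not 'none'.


Canonical form: C = -9/4 times 2F1 with upper {3/5, 9/10}, lower {2}, x = 3/4. Verdict: none - this 2F1 at x = 3/4 matches no listed pattern, and upper {3/5, 9/10} holds no stopper.

The tell: with t_0 = -9/4, (1)_k (C = -9/4, x = 3/4) is k! itself.
Term ratio: r(k) = (3/4) * (k+3/5) (k+9/10) / [(k+2) (k+1)] - rational; roots negated = parameters, x = (3/4), C = -9/4.


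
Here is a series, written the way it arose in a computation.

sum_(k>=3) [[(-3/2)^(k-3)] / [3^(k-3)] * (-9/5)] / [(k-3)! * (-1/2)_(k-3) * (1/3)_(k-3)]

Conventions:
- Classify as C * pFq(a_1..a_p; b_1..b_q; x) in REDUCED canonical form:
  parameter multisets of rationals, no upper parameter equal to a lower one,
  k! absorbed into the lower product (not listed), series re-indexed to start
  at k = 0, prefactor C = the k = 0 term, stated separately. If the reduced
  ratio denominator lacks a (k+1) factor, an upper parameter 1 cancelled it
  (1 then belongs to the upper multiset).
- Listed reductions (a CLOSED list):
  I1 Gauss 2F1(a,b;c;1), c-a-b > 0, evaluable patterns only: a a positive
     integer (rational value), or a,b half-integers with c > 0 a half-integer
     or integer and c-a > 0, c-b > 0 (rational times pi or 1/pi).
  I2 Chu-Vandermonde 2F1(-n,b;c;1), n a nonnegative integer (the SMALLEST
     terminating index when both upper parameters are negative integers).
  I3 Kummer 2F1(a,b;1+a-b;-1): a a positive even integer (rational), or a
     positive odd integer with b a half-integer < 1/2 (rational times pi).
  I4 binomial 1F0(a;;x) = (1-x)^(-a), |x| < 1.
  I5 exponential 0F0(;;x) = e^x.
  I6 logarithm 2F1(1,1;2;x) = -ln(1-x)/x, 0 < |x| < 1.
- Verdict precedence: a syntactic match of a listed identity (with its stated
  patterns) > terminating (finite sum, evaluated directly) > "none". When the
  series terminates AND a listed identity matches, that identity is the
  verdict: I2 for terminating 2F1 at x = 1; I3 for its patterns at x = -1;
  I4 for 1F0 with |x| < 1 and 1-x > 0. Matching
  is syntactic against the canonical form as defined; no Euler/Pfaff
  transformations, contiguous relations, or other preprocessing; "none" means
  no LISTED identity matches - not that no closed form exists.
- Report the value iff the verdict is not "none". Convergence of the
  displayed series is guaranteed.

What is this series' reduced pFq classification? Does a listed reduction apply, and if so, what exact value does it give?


Classification (C = -9/5): 0F2 with upper {-}, lower {-1/2, 1/3}, argument x = -1/2. Verdict: none. No listed pattern accepts 0F2(-; -1/2, 1/3; -1/2).

Key step: t_0 = -9/5 here, and the two k-th powers (C = -9/5) combine into one argument.
Term ratio: r(k) = (-1/2) * 1 / [(k-1/2) (k+1/3) (k+1)] - rational; roots negated = parameters, x = (-1/2), C = -9/5.


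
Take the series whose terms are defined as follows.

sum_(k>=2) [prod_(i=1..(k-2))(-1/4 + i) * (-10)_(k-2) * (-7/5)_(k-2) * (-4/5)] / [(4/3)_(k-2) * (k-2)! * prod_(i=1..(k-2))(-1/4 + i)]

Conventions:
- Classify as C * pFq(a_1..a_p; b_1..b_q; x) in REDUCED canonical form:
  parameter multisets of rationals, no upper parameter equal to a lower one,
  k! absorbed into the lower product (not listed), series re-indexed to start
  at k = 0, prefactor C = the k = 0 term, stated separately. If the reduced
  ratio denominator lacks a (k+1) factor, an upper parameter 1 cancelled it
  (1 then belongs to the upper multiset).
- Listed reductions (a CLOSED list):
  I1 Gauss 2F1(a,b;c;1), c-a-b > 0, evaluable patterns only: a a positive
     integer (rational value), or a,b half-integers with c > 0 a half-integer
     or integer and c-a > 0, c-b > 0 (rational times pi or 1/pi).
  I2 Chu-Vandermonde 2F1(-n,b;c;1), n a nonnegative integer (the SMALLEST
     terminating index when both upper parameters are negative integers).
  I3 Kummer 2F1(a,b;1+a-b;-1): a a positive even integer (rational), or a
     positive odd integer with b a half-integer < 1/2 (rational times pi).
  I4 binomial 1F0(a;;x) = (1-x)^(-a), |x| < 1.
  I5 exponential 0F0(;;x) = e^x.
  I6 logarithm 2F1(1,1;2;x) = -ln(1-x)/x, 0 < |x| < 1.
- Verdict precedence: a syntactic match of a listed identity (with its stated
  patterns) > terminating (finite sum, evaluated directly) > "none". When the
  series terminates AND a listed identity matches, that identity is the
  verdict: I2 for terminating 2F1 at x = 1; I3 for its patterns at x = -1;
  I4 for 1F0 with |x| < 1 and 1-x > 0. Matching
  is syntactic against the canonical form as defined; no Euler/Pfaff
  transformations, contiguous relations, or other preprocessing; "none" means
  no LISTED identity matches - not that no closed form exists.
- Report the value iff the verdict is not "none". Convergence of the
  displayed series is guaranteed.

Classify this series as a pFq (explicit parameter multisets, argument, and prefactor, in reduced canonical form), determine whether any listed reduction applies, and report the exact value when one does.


This is -4/5 * 2F1(-10, -7/5; 4/3; 1) in reduced canonical form. Verdict: the Chu-Vandermonde identity I2 fires (terminating 2F1 at x = 1 with n = 10, b = -7/5, c = 4/3). Value: -645122236179464/46734619140625.

Key step: t_0 being -4/5, the running product (prefactor -4/5) telescopes to a rising factorial.
Consecutive-term ratio: r(k) = 1 * (k-10) (k-7/5) / [(k+4/3) (k+1)] - rational; roots negated = parameters, x = 1, C = -4/5.


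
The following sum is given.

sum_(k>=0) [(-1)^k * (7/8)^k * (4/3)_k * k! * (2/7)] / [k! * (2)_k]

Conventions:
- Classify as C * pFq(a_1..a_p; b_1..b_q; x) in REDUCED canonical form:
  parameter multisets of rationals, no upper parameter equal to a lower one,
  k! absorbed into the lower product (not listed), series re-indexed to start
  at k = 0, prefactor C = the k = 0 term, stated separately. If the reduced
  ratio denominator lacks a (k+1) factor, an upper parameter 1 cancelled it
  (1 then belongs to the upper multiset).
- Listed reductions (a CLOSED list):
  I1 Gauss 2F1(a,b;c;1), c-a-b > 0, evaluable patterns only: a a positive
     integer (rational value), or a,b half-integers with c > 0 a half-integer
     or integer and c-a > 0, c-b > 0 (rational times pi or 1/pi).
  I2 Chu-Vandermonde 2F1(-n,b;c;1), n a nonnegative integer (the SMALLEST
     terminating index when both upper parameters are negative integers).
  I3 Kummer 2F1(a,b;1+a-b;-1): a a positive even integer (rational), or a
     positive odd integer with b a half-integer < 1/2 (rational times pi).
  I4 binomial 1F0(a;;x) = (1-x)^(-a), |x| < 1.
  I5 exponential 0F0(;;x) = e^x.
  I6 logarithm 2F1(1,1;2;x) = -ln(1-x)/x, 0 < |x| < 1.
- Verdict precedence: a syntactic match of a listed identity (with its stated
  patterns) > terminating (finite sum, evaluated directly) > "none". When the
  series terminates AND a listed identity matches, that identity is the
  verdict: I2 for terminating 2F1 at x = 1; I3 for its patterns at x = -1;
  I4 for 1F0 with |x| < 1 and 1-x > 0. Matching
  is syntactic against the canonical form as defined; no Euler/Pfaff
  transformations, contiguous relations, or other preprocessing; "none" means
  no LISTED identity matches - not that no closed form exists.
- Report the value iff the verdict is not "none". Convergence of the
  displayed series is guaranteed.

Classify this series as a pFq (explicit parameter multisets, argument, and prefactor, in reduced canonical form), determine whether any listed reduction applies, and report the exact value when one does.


Reduced: x = -7/8, 2F1, upper = {1, 4/3}, lower = {2}, C = 2/7. Verdict: none here - no I1-I6 shape fits x = -7/8 with lower {2}.

Key observation: t_0 being 2/7, the factorial ratio (prefactor 2/7) (k+a-1)!/(a-1)! is a rising factorial (a)_k.
Step ratio: r(k) = (-7/8) * (k+1) (k+4/3) / [(k+2) (k+1)] - rational in k, leading ratio (-7/8); with t_0 = 2/7, classification follows.


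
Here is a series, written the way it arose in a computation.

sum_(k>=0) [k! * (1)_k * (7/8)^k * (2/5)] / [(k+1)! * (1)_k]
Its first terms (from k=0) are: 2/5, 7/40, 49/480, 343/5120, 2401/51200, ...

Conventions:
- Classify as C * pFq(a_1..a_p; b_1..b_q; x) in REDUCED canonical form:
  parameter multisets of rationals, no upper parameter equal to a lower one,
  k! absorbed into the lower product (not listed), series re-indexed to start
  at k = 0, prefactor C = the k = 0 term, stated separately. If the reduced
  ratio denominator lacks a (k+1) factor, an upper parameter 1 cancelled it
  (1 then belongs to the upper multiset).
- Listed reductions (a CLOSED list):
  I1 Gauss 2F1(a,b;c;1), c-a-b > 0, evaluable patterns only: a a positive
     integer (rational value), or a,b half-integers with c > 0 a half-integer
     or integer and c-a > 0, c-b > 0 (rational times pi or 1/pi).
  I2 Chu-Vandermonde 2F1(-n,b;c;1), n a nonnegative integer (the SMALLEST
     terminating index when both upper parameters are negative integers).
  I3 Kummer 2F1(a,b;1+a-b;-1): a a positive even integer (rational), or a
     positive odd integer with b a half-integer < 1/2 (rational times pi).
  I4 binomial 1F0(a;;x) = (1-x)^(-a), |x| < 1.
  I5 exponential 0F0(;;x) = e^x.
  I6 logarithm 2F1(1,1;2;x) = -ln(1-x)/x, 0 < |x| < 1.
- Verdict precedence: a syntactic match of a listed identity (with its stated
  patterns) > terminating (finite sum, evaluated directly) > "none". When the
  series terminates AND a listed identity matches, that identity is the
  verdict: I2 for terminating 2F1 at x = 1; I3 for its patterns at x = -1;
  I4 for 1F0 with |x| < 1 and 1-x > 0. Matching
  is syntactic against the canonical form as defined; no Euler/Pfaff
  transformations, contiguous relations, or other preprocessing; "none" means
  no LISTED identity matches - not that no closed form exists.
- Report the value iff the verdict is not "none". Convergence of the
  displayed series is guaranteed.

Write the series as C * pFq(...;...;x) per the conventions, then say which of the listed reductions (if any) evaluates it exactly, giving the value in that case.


At argument 7/8: a 2F1 with upper {1, 1}, lower {2}, scaled by C = 2/5. Verdict: this is the I6 logarithm reduction (the logarithm: parameters (1,1;2), x = 7/8). Exact value: (-16/35) * ln(1/8).

Key observation: t_0 = 2/5 here, and the factorial ratio (C = 2/5) (k+a-1)!/(a-1)! is a rising factorial (a)_k.
Term ratio: r(k) = (7/8) * (k+1) (k+1) / [(k+2) (k+1)] - rational in k, leading ratio (7/8); with t_0 = 2/5, classification follows.


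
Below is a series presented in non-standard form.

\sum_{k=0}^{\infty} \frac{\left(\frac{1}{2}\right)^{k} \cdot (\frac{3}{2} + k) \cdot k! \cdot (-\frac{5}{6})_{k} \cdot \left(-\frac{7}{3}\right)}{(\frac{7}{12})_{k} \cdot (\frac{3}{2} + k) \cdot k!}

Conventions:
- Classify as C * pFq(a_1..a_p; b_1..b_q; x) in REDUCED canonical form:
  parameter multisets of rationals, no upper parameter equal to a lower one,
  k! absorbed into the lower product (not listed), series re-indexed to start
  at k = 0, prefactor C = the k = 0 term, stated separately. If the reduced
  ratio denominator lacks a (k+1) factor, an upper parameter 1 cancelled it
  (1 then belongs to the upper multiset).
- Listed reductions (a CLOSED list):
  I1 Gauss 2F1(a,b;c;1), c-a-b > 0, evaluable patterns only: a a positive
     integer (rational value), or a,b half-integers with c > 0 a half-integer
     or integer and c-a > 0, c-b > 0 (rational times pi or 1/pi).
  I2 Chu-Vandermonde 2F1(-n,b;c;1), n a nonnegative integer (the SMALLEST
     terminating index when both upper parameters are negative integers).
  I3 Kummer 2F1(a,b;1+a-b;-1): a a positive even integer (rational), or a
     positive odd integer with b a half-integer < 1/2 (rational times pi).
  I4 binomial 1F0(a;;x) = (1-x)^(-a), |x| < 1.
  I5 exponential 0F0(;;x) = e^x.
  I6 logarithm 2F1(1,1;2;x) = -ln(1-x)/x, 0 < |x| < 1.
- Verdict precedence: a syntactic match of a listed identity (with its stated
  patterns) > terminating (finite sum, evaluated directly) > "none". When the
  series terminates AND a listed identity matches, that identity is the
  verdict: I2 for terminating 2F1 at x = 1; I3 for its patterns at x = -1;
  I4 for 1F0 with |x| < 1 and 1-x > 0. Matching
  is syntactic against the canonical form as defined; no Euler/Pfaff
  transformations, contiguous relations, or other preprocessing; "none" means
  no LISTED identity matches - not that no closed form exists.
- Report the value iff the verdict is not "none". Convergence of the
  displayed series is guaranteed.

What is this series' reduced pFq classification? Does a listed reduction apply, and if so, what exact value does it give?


With C = -\frac{7}{3}: the canonical form is 2F1(-\frac{5}{6}, 1; \frac{7}{12}; \frac{1}{2}). Verdict: no listed reduction: x = \frac{1}{2} and upper {-\frac{5}{6}, 1} fail every I1-I6 pattern.

First insight: t_0 = -\frac{7}{3} here, and the factorial ratio (C = -7/3) (k+a-1)!/(a-1)! is a rising factorial (a)_k.
Step ratio: r(k) = \frac{1}{2} * (k-\frac{5}{6}) (k+1) / [(k+\frac{7}{12}) (k+1)] - rational in k, leading ratio \frac{1}{2}; with t_0 = -\frac{7}{3}, classification follows.


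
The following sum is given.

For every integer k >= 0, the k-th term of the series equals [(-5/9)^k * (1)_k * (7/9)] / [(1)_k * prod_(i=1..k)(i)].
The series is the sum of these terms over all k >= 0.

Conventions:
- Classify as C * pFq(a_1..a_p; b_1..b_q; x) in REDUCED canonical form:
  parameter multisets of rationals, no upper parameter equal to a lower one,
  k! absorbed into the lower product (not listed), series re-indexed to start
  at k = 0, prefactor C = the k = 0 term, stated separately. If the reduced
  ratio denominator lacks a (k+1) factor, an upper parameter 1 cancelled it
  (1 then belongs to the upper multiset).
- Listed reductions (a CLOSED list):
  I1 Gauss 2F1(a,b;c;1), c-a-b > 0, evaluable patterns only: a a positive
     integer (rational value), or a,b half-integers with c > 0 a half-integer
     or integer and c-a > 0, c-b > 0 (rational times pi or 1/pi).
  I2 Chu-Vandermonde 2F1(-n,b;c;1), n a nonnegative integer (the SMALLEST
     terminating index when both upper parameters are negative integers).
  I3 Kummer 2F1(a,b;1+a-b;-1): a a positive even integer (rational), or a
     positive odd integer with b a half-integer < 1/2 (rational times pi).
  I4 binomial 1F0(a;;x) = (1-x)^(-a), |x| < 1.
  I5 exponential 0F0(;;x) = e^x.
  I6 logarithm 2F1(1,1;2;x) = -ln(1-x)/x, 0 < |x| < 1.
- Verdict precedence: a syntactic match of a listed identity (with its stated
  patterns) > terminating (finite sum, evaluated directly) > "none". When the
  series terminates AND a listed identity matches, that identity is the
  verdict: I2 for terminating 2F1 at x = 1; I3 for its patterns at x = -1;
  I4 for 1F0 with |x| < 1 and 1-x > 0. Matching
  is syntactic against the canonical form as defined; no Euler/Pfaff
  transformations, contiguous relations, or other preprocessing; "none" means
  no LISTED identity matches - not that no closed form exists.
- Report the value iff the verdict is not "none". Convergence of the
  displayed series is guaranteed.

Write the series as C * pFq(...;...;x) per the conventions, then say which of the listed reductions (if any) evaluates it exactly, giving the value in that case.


This is 7/9 * 0F0(-; -; -5/9) in reduced canonical form. Verdict: the I5 exponential reduction applies (the 0F0 exponential series at x = -5/9). Its exact value is (7/9) * e^(-5/9).

Structural cue: from the first term 7/9: the lower running product (prefactor 7/9) is a rising factorial.
Ratio: r(k) = (-5/9) * 1 / [(k+1)] - rational in k. x = (-5/9); t_0 = 7/9; negate the roots.


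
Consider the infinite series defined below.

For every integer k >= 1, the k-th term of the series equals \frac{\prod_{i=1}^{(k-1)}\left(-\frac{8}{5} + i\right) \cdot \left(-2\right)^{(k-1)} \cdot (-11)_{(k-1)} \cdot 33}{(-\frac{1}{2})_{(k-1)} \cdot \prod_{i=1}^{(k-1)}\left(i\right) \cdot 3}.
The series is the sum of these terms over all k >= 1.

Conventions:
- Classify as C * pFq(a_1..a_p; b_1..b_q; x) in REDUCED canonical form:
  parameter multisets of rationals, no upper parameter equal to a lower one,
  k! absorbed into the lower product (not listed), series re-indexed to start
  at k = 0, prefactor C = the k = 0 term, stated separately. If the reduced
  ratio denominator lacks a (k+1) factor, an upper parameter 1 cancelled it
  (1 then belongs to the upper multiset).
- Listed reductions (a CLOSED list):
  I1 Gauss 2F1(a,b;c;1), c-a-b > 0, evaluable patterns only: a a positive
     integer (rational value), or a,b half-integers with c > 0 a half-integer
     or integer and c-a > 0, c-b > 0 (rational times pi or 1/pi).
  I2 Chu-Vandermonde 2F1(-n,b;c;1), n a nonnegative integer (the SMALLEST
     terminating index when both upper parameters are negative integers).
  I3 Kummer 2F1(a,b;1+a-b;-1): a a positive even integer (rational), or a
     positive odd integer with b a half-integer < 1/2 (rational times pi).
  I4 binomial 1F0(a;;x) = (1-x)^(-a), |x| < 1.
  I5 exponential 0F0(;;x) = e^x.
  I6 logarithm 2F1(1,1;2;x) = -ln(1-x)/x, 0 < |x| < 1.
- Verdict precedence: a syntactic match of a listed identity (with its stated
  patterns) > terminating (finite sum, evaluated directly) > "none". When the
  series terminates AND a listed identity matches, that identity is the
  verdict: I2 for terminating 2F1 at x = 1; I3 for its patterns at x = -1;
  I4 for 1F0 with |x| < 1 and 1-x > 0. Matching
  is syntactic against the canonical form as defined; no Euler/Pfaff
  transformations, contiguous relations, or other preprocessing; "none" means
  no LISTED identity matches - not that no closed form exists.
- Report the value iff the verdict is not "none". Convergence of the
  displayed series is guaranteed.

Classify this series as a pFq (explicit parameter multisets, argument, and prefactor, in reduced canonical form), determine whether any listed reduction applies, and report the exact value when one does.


Reduced: x = -2, 2F1, upper = {-11, -\frac{3}{5}}, lower = {-\frac{1}{2}}, C = 11. Verdict: terminating - no listed pattern fits, but -11 in the upper list cuts the series at k = 11; direct evaluation. Its exact value is \frac{470629433646434997}{301513671875}.

Key observation: x = -2 and the product of the first k integers (prefactor 11) is k!.
Consecutive-term ratio: r(k) = -2 * (k-11) (k-\frac{3}{5}) / [(k-\frac{1}{2}) (k+1)] - rational in k. x = -2; t_0 = 11; negate the roots.


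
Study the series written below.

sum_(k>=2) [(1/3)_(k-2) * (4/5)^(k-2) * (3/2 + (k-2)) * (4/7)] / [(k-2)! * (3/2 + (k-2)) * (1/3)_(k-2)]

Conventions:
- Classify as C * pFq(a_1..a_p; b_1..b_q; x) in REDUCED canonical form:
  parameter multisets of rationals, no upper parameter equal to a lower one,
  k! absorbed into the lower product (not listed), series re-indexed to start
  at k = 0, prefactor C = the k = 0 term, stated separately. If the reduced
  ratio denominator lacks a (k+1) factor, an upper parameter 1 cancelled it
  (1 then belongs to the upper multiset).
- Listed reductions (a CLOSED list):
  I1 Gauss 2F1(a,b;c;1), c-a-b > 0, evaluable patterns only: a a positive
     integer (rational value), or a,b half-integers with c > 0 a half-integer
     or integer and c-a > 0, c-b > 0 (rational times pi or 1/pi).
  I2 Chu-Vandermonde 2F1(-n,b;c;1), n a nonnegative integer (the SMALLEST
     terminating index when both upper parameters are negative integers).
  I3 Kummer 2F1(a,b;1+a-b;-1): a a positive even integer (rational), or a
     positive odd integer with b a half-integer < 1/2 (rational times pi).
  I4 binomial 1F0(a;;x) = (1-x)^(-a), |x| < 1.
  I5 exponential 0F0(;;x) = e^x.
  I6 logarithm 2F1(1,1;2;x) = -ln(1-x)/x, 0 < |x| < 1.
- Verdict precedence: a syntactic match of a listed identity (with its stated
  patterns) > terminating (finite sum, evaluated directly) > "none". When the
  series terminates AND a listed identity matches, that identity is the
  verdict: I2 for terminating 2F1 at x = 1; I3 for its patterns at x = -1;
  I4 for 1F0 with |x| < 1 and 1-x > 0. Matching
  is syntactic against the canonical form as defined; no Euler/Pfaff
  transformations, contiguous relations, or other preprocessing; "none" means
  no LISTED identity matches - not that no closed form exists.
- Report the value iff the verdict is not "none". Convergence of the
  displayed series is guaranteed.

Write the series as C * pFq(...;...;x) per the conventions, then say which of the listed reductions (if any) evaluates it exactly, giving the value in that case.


x = 4/5 here; the reduced form reads 0F0, upper {-}, lower {-}, C = 4/7. Verdict: exponential (I5) applies (the 0F0 exponential series at x = 4/5). Sum: (4/7) * e^(4/5).

Key observation: t_0 being 4/7, k + 3/2 divides numerator and denominator alike; prefactor 4/7 after cancelling.
Term ratio: r(k) = (4/5) * 1 / [(k+1)] - rational; roots negated = parameters, x = (4/5), C = 4/7.


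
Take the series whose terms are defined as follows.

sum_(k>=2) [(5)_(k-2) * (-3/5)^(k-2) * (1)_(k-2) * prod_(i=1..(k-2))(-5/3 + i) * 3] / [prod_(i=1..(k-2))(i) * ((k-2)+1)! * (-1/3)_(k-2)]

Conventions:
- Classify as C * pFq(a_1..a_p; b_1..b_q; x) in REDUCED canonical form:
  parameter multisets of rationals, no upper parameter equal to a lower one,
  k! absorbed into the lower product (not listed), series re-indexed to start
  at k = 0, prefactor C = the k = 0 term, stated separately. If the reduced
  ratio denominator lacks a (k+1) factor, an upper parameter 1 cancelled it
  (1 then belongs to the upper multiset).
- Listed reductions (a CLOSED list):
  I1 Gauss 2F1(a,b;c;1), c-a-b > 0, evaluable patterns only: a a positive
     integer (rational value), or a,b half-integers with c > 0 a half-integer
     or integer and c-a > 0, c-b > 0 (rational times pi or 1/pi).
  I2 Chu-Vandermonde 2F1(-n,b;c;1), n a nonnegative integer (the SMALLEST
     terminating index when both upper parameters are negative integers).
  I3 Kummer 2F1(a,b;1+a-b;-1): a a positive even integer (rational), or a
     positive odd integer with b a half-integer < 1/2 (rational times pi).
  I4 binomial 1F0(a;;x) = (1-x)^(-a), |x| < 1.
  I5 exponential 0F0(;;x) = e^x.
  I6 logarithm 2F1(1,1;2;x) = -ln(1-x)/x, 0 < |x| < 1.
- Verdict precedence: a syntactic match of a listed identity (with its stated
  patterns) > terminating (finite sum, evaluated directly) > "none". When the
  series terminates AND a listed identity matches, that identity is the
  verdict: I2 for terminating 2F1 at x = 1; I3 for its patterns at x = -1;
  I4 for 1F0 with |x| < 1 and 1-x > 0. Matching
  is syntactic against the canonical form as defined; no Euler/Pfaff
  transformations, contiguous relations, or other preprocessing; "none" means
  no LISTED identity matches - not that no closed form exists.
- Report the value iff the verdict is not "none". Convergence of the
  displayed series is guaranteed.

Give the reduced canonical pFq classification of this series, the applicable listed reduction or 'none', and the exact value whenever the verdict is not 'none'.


Classification (C = 3): 3F2 with upper {-2/3, 1, 5}, lower {-1/3, 2}, argument x = -3/5. Verdict: none (x = -3/5): each listed identity misses the multisets {-2/3, 1, 5} ; {-1/3, 2}.

Structural cue: t_0 = 3 here, and the product of the first k integers (C = 3) is k!.
Step ratio: r(k) = (-3/5) * (k-2/3) (k+1) (k+5) / [(k-1/3) (k+2) (k+1)] - rational; roots negated = parameters, x = (-3/5), C = 3.


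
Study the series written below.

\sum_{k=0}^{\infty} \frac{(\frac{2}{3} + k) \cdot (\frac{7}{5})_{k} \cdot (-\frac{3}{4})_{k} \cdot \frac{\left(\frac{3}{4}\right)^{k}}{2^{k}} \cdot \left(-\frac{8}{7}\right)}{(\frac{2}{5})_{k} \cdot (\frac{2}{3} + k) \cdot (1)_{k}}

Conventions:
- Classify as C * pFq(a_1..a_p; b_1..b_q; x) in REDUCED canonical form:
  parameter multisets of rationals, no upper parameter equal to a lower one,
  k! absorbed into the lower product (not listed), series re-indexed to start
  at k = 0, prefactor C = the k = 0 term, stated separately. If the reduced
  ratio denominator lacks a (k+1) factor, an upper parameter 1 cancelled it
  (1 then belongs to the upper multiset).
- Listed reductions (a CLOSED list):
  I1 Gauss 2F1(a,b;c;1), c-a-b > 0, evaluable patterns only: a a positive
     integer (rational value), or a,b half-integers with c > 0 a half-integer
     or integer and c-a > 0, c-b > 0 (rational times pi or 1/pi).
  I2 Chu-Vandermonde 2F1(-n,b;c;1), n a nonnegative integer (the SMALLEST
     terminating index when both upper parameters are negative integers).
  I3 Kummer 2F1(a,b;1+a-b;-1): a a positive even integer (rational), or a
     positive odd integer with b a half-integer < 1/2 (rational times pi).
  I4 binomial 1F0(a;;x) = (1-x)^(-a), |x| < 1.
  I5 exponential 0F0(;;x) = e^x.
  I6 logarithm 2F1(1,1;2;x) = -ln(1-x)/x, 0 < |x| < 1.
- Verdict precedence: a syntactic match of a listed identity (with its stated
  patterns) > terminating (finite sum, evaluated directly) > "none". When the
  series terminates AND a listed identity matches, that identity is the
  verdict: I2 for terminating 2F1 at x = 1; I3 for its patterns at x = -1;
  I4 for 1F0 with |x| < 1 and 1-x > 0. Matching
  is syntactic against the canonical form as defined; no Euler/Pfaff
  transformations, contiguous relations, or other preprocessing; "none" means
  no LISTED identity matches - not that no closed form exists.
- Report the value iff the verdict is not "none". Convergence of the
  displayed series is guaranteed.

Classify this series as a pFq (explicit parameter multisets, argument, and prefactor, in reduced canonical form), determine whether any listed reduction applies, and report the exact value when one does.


Key observation: t_0 being -\frac{8}{7}, k + 2/3 divides numerator and denominator alike; C = -8/7 after cancelling.
Step ratio: r(k) = \frac{3}{8} * (k-\frac{3}{4}) (k+\frac{7}{5}) / [(k+\frac{2}{5}) (k+1)] ; factor over Q: parameters, x = \frac{3}{8}, and C = -\frac{8}{7}.

With C = -\frac{8}{7}: the canonical form is 2F1(-\frac{3}{4}, \frac{7}{5}; \frac{2}{5}; \frac{3}{8}). Verdict: no listed reduction: x = \frac{3}{8} and upper {-\frac{3}{4}, \frac{7}{5}} fail every I1-I6 pattern.
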